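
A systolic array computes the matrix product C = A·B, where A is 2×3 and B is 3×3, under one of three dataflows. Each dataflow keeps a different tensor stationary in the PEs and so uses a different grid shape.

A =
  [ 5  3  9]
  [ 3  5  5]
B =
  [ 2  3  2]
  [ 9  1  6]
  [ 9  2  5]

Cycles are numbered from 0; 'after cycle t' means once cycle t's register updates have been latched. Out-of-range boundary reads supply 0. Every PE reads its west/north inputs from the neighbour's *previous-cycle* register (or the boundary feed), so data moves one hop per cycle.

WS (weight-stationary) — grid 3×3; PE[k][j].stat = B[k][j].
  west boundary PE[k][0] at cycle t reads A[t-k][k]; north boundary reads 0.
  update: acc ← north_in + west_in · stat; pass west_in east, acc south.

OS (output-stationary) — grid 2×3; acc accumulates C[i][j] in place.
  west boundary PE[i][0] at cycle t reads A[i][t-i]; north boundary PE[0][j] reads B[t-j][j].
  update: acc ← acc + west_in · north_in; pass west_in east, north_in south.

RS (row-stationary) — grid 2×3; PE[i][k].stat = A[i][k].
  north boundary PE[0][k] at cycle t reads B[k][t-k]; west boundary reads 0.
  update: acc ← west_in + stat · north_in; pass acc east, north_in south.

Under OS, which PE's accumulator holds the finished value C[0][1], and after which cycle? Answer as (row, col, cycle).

Under OS, C[0][1] lands at PE[0][1]:
  step 0 · PE0,1: acc=0; fwd→0 fwd↓0
  step 1 · PE0,1: acc=15; fwd→5 fwd↓3
  step 2 · PE0,1: acc=18; fwd→3 fwd↓1
  step 3 · PE0,1: acc=36; fwd→9 fwd↓2

(row, col, cycle) = (0, 1, 3)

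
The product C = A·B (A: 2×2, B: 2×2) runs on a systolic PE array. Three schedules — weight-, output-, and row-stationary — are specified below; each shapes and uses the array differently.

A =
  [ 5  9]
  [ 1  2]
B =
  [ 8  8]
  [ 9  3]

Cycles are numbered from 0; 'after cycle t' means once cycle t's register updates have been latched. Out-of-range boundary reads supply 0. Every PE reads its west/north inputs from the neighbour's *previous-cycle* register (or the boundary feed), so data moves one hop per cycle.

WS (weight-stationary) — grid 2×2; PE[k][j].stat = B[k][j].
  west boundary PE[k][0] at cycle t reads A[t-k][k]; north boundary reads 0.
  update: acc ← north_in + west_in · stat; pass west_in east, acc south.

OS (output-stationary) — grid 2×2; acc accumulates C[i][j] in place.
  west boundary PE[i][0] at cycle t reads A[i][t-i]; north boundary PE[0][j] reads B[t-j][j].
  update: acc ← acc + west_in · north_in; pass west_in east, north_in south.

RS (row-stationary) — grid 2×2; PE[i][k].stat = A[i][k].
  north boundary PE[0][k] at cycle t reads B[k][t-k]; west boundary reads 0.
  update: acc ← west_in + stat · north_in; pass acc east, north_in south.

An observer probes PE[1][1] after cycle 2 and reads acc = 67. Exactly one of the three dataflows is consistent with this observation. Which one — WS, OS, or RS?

WS (2×2 grid), PE[1][1]:
  step 0 · PE1,1: acc=0; fwd→0 fwd↓0
  step 1 · PE1,1: acc=0; fwd→0 fwd↓0
  step 2 · PE1,1: acc=67; fwd→9 fwd↓67
OS (2×2 grid), PE[1][1]:
  step 0 · PE1,1: acc=0; fwd→0 fwd↓0
  step 1 · PE1,1: acc=0; fwd→0 fwd↓0
  step 2 · PE1,1: acc=8; fwd→1 fwd↓8
RS (2×2 grid), PE[1][1]:
  step 0 · PE1,1: acc=0; fwd→0 fwd↓0
  step 1 · PE1,1: acc=0; fwd→0 fwd↓0
  step 2 · PE1,1: acc=26; fwd→26 fwd↓9

dataflow = WS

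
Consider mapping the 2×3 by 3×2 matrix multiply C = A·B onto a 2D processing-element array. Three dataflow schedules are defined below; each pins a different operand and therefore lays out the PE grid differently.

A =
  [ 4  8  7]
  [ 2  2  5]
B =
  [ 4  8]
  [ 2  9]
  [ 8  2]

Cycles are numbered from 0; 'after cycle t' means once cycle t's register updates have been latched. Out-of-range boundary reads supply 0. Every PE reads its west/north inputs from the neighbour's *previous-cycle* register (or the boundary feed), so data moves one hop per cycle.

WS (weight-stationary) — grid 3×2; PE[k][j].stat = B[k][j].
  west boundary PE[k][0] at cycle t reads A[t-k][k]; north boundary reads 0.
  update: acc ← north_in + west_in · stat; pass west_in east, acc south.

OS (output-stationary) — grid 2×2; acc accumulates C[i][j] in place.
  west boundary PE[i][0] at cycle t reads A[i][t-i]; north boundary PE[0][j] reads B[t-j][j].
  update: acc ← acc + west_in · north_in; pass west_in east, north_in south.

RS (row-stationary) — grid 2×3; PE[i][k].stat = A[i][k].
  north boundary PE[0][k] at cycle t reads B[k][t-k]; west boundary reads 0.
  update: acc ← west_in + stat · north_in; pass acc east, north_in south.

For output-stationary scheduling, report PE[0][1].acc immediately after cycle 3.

OS (2×2). Following PE[0][1] plus its west/north inputs:
  @0  [0,0]  acc 16  |  →4  ↓4
  @0  [0,1]  acc 0  |  →0  ↓0
  @1  [0,0]  acc 32  |  →8  ↓2
  @1  [0,1]  acc 32  |  →4  ↓8
  @2  [0,0]  acc 88  |  →7  ↓8
  @2  [0,1]  acc 104  |  →8  ↓9
  @3  [0,0]  acc 88  |  →0  ↓0
  @3  [0,1]  acc 118  |  →7  ↓2

PE[0][1].acc = 118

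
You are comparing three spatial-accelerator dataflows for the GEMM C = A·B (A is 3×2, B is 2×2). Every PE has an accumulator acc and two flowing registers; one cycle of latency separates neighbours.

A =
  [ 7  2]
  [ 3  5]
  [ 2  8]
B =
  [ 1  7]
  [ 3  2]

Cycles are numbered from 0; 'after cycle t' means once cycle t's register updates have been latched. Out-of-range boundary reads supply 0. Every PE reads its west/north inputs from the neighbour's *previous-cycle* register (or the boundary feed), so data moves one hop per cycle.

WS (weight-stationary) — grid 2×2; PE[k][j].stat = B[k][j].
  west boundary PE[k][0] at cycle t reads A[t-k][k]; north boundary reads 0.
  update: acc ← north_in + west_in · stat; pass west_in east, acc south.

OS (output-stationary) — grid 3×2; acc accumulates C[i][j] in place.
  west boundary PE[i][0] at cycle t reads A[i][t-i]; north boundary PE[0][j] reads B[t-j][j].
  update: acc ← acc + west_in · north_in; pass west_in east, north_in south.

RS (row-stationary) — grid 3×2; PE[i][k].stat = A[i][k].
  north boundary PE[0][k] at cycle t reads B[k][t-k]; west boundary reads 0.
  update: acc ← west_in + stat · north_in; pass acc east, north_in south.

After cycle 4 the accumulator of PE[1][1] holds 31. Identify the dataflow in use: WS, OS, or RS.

dataflow = OS

WS [2×2] PE[1][1] across cycles:
  step 0 · PE1,1: acc=0; fwd→0 fwd↓0
  step 1 · PE1,1: acc=0; fwd→0 fwd↓0
  step 2 · PE1,1: acc=53; fwd→2 fwd↓53
  step 3 · PE1,1: acc=31; fwd→5 fwd↓31
  step 4 · PE1,1: acc=30; fwd→8 fwd↓30
OS [3×2] PE[1][1] across cycles:
  step 0 · PE1,1: acc=0; fwd→0 fwd↓0
  step 1 · PE1,1: acc=0; fwd→0 fwd↓0
  step 2 · PE1,1: acc=21; fwd→3 fwd↓7
  step 3 · PE1,1: acc=31; fwd→5 fwd↓2
  step 4 · PE1,1: acc=31; fwd→0 fwd↓0
RS [3×2] PE[1][1] across cycles:
  step 0 · PE1,1: acc=0; fwd→0 fwd↓0
  step 1 · PE1,1: acc=0; fwd→0 fwd↓0
  step 2 · PE1,1: acc=18; fwd→18 fwd↓3
  step 3 · PE1,1: acc=31; fwd→31 fwd↓2
  step 4 · PE1,1: acc=0; fwd→0 fwd↓0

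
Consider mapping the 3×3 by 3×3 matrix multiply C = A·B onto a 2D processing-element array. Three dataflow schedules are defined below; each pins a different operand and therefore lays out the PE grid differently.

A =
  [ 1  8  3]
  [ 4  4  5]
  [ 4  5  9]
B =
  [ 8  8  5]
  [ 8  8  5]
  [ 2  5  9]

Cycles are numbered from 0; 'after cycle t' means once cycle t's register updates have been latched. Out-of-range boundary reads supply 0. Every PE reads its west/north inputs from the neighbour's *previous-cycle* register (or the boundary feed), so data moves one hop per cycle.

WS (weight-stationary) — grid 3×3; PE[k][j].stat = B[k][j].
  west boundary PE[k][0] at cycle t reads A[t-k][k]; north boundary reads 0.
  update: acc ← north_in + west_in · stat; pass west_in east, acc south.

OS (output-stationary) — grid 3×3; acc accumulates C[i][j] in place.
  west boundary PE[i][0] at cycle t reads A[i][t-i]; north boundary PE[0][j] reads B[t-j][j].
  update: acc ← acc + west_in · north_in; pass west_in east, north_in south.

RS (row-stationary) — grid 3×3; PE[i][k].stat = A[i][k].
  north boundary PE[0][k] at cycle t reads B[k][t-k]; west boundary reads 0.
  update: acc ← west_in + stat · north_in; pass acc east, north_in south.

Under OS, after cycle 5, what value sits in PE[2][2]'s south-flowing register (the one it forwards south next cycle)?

register = 5

OS on a 3×3 grid — tracing PE[2][2] and its feeders:
  t=0 PE[1][2]: acc=0 h=0 v=0
  t=0 PE[2][1]: acc=0 h=0 v=0
  t=0 PE[2][2]: acc=0 h=0 v=0
  t=1 PE[1][2]: acc=0 h=0 v=0
  t=1 PE[2][1]: acc=0 h=0 v=0
  t=1 PE[2][2]: acc=0 h=0 v=0
  t=2 PE[1][2]: acc=0 h=0 v=0
  t=2 PE[2][1]: acc=0 h=0 v=0
  t=2 PE[2][2]: acc=0 h=0 v=0
  t=3 PE[1][2]: acc=20 h=4 v=5
  t=3 PE[2][1]: acc=32 h=4 v=8
  t=3 PE[2][2]: acc=0 h=0 v=0
  t=4 PE[1][2]: acc=40 h=4 v=5
  t=4 PE[2][1]: acc=72 h=5 v=8
  t=4 PE[2][2]: acc=20 h=4 v=5
  t=5 PE[1][2]: acc=85 h=5 v=9
  t=5 PE[2][1]: acc=117 h=9 v=5
  t=5 PE[2][2]: acc=45 h=5 v=5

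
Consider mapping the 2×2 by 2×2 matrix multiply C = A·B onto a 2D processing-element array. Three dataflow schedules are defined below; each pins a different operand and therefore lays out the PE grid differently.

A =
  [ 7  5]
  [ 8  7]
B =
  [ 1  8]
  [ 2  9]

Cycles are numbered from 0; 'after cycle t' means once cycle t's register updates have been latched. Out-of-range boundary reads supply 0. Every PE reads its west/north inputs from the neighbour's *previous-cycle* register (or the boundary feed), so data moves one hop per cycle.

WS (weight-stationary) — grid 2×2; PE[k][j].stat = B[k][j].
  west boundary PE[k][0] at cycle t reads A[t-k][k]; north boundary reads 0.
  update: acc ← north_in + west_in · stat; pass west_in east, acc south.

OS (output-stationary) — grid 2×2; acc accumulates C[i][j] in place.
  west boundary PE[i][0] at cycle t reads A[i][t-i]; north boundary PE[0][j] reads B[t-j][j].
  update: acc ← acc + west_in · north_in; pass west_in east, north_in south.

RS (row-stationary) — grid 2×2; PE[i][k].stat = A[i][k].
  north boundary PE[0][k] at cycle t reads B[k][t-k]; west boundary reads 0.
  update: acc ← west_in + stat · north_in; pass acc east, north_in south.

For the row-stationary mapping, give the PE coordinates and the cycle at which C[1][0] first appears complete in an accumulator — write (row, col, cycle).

RS: C[1][0] accumulates in PE[1][1]:
  [0] (1,1) acc=0 (h:0 v:0)
  [1] (1,1) acc=0 (h:0 v:0)
  [2] (1,1) acc=22 (h:22 v:2)

(row, col, cycle) = (1, 1, 2)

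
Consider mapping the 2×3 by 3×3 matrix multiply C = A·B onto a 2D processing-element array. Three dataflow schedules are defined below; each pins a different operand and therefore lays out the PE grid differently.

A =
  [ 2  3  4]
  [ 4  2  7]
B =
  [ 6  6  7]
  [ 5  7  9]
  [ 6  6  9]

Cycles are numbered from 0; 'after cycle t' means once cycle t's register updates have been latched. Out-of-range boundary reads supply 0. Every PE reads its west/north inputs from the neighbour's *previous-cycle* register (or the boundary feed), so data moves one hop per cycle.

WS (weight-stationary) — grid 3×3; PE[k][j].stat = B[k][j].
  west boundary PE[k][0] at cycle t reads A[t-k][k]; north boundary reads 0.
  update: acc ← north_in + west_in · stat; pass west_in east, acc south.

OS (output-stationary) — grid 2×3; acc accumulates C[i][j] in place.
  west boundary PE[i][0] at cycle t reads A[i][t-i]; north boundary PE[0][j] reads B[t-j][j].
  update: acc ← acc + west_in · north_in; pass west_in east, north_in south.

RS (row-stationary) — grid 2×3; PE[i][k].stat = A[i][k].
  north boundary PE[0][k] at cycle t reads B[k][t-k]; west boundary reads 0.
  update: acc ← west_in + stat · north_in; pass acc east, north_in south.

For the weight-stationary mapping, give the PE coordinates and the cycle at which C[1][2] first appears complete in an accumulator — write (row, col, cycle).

WS — PE[2][2] is where C[1][2] collects:
  t=0 PE[2][2]: acc=0 h=0 v=0
  t=1 PE[2][2]: acc=0 h=0 v=0
  t=2 PE[2][2]: acc=0 h=0 v=0
  t=3 PE[2][2]: acc=0 h=0 v=0
  t=4 PE[2][2]: acc=77 h=4 v=77
  t=5 PE[2][2]: acc=109 h=7 v=109

(row, col, cycle) = (2, 2, 5)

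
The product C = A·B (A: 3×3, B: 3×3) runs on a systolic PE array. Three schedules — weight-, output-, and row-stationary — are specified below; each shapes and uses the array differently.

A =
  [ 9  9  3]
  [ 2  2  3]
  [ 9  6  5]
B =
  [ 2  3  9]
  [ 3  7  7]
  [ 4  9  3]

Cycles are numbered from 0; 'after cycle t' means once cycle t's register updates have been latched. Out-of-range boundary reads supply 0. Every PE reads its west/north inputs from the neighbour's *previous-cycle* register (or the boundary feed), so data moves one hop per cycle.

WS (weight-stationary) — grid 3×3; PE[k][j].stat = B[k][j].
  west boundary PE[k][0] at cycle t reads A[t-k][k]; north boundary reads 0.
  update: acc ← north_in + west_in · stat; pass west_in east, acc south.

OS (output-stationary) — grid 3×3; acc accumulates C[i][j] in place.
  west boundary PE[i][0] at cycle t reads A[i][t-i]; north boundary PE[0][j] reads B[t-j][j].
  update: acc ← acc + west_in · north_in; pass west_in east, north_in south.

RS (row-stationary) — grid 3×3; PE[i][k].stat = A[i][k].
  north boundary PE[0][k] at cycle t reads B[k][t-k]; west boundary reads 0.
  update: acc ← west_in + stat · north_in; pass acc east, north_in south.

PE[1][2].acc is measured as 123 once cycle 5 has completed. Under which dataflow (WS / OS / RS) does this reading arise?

WS [3×3] PE[1][2] across cycles:
  t=0 PE[1][2]: acc=0 h=0 v=0
  t=1 PE[1][2]: acc=0 h=0 v=0
  t=2 PE[1][2]: acc=0 h=0 v=0
  t=3 PE[1][2]: acc=144 h=9 v=144
  t=4 PE[1][2]: acc=32 h=2 v=32
  t=5 PE[1][2]: acc=123 h=6 v=123
OS [3×3] PE[1][2] across cycles:
  t=0 PE[1][2]: acc=0 h=0 v=0
  t=1 PE[1][2]: acc=0 h=0 v=0
  t=2 PE[1][2]: acc=0 h=0 v=0
  t=3 PE[1][2]: acc=18 h=2 v=9
  t=4 PE[1][2]: acc=32 h=2 v=7
  t=5 PE[1][2]: acc=41 h=3 v=3
RS [3×3] PE[1][2] across cycles:
  t=0 PE[1][2]: acc=0 h=0 v=0
  t=1 PE[1][2]: acc=0 h=0 v=0
  t=2 PE[1][2]: acc=0 h=0 v=0
  t=3 PE[1][2]: acc=22 h=22 v=4
  t=4 PE[1][2]: acc=47 h=47 v=9
  t=5 PE[1][2]: acc=41 h=41 v=3

dataflow = WS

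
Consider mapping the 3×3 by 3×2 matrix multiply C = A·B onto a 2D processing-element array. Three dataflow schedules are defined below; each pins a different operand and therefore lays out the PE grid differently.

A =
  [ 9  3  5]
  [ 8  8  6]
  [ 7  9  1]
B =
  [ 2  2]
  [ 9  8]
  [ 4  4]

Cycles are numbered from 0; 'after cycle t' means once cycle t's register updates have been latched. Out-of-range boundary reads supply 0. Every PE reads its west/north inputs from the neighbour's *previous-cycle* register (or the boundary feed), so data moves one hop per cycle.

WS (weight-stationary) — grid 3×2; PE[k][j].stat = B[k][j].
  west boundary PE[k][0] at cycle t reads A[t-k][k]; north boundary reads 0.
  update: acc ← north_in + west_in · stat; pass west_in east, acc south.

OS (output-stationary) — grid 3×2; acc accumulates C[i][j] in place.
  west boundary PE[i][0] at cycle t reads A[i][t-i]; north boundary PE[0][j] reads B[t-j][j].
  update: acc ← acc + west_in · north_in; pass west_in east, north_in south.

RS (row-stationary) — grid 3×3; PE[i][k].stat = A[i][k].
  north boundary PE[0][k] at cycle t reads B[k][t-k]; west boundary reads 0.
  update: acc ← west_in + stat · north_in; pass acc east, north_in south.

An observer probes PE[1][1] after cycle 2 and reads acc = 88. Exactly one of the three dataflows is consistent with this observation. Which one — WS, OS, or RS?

dataflow = RS

WS (3×2 grid), PE[1][1]:
  [0] (1,1) acc=0 (h:0 v:0)
  [1] (1,1) acc=0 (h:0 v:0)
  [2] (1,1) acc=42 (h:3 v:42)
OS (3×2 grid), PE[1][1]:
  [0] (1,1) acc=0 (h:0 v:0)
  [1] (1,1) acc=0 (h:0 v:0)
  [2] (1,1) acc=16 (h:8 v:2)
RS (3×3 grid), PE[1][1]:
  [0] (1,1) acc=0 (h:0 v:0)
  [1] (1,1) acc=0 (h:0 v:0)
  [2] (1,1) acc=88 (h:88 v:9)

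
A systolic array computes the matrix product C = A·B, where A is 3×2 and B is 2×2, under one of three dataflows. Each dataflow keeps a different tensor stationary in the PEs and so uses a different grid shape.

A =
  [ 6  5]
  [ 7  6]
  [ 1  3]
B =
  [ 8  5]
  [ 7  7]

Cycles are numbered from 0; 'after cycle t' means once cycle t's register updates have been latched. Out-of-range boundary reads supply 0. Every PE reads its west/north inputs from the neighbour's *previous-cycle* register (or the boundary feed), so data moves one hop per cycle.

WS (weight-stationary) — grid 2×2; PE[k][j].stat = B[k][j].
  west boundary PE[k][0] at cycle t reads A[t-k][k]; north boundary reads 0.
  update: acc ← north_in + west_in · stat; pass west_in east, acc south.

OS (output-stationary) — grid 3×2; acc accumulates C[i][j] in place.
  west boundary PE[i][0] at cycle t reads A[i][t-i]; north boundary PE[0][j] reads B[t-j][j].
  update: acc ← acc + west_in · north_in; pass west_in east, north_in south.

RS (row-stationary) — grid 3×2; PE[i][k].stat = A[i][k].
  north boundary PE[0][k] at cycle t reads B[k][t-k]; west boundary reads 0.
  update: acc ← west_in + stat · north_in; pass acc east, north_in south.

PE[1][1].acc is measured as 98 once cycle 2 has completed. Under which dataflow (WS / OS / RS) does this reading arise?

— WS: 2×2; PE[1][1] trace:
  t=0 PE[1][1]: acc=0 h=0 v=0
  t=1 PE[1][1]: acc=0 h=0 v=0
  t=2 PE[1][1]: acc=65 h=5 v=65
— OS: 3×2; PE[1][1] trace:
  t=0 PE[1][1]: acc=0 h=0 v=0
  t=1 PE[1][1]: acc=0 h=0 v=0
  t=2 PE[1][1]: acc=35 h=7 v=5
— RS: 3×2; PE[1][1] trace:
  t=0 PE[1][1]: acc=0 h=0 v=0
  t=1 PE[1][1]: acc=0 h=0 v=0
  t=2 PE[1][1]: acc=98 h=98 v=7

dataflow = RS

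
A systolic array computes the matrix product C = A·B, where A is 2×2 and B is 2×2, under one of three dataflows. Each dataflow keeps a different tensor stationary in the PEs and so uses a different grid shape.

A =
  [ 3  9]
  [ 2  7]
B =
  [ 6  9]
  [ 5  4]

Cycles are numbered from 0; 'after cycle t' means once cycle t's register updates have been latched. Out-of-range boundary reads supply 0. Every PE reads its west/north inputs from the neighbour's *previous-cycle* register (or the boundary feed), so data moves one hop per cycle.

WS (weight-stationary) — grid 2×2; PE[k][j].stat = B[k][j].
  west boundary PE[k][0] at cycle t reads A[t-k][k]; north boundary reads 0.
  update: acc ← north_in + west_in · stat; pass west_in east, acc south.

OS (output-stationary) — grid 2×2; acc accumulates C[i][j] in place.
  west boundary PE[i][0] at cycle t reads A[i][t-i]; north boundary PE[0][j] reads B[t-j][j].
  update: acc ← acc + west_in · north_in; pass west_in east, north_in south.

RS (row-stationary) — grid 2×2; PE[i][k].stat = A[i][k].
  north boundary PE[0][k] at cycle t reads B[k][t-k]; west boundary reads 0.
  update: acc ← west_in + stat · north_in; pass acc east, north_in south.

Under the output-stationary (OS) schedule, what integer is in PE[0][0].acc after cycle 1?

PE[0][0].acc = 63

OS (2×2). Following PE[0][0] plus its west/north inputs:
  cycle 0: PE[0][0] → acc 18, east 3, south 6
  cycle 1: PE[0][0] → acc 63, east 9, south 5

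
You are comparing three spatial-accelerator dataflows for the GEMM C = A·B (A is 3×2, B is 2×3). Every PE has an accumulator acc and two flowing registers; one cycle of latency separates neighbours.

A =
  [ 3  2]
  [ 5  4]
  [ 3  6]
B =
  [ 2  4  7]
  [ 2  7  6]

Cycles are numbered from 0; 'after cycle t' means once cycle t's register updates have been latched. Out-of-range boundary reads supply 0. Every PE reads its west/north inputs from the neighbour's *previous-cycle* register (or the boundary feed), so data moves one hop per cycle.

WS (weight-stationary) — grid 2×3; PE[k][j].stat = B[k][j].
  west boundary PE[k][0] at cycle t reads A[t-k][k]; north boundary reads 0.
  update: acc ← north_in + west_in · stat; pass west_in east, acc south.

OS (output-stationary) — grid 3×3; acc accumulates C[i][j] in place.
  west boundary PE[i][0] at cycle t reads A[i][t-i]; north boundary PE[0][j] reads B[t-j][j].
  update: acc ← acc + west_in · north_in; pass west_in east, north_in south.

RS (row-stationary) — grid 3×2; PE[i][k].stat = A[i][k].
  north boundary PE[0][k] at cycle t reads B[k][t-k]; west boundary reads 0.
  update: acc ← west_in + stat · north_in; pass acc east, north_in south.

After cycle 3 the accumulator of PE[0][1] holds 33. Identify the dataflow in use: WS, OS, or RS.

dataflow = RS

— WS: 2×3; PE[0][1] trace:
  [0] (0,1) acc=0 (h:0 v:0)
  [1] (0,1) acc=12 (h:3 v:12)
  [2] (0,1) acc=20 (h:5 v:20)
  [3] (0,1) acc=12 (h:3 v:12)
— OS: 3×3; PE[0][1] trace:
  [0] (0,1) acc=0 (h:0 v:0)
  [1] (0,1) acc=12 (h:3 v:4)
  [2] (0,1) acc=26 (h:2 v:7)
  [3] (0,1) acc=26 (h:0 v:0)
— RS: 3×2; PE[0][1] trace:
  [0] (0,1) acc=0 (h:0 v:0)
  [1] (0,1) acc=10 (h:10 v:2)
  [2] (0,1) acc=26 (h:26 v:7)
  [3] (0,1) acc=33 (h:33 v:6)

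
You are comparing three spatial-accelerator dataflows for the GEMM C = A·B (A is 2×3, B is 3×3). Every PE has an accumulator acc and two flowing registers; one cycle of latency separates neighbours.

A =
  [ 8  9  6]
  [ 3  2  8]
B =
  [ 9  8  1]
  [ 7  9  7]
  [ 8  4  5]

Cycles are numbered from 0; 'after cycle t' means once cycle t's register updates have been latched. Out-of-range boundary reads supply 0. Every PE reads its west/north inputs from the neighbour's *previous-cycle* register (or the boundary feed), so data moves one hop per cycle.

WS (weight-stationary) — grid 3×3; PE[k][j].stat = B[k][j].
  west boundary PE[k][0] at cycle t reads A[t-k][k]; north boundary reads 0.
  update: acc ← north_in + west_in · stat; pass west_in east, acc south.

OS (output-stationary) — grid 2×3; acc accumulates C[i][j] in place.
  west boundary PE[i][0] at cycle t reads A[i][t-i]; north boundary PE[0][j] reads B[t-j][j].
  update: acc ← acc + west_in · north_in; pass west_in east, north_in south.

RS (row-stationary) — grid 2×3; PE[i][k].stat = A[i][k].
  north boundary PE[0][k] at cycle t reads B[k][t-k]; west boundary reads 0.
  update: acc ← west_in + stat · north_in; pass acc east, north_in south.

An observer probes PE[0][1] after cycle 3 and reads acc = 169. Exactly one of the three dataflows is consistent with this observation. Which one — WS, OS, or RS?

— WS: 3×3; PE[0][1] trace:
  after 0 — PE[0][1] acc=0, pass-E 0, pass-S 0
  after 1 — PE[0][1] acc=64, pass-E 8, pass-S 64
  after 2 — PE[0][1] acc=24, pass-E 3, pass-S 24
  after 3 — PE[0][1] acc=0, pass-E 0, pass-S 0
— OS: 2×3; PE[0][1] trace:
  after 0 — PE[0][1] acc=0, pass-E 0, pass-S 0
  after 1 — PE[0][1] acc=64, pass-E 8, pass-S 8
  after 2 — PE[0][1] acc=145, pass-E 9, pass-S 9
  after 3 — PE[0][1] acc=169, pass-E 6, pass-S 4
— RS: 2×3; PE[0][1] trace:
  after 0 — PE[0][1] acc=0, pass-E 0, pass-S 0
  after 1 — PE[0][1] acc=135, pass-E 135, pass-S 7
  after 2 — PE[0][1] acc=145, pass-E 145, pass-S 9
  after 3 — PE[0][1] acc=71, pass-E 71, pass-S 7

dataflow = OS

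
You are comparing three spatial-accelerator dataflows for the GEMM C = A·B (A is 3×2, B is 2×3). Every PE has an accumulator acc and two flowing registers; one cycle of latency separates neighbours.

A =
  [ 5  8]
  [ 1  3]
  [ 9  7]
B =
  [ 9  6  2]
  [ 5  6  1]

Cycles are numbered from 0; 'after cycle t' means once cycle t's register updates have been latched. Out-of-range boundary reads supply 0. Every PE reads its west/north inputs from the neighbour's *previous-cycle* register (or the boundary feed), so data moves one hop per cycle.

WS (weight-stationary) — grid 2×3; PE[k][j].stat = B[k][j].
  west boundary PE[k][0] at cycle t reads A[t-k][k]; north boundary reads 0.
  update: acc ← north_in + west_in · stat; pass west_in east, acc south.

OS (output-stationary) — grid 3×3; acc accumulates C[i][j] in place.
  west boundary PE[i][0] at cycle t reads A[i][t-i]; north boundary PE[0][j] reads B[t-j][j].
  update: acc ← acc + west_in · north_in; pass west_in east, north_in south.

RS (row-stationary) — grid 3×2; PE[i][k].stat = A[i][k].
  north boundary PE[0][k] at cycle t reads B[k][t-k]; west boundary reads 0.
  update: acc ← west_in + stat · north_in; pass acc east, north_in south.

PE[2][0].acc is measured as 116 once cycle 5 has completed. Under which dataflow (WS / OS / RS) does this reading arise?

dataflow = OS

— WS: 2×3 array has no PE[2][0].
OS [3×3] PE[2][0] across cycles:
  @0  [2,0]  acc 0  |  →0  ↓0
  @1  [2,0]  acc 0  |  →0  ↓0
  @2  [2,0]  acc 81  |  →9  ↓9
  @3  [2,0]  acc 116  |  →7  ↓5
  @4  [2,0]  acc 116  |  →0  ↓0
  @5  [2,0]  acc 116  |  →0  ↓0
RS [3×2] PE[2][0] across cycles:
  @0  [2,0]  acc 0  |  →0  ↓0
  @1  [2,0]  acc 0  |  →0  ↓0
  @2  [2,0]  acc 81  |  →81  ↓9
  @3  [2,0]  acc 54  |  →54  ↓6
  @4  [2,0]  acc 18  |  →18  ↓2
  @5  [2,0]  acc 0  |  →0  ↓0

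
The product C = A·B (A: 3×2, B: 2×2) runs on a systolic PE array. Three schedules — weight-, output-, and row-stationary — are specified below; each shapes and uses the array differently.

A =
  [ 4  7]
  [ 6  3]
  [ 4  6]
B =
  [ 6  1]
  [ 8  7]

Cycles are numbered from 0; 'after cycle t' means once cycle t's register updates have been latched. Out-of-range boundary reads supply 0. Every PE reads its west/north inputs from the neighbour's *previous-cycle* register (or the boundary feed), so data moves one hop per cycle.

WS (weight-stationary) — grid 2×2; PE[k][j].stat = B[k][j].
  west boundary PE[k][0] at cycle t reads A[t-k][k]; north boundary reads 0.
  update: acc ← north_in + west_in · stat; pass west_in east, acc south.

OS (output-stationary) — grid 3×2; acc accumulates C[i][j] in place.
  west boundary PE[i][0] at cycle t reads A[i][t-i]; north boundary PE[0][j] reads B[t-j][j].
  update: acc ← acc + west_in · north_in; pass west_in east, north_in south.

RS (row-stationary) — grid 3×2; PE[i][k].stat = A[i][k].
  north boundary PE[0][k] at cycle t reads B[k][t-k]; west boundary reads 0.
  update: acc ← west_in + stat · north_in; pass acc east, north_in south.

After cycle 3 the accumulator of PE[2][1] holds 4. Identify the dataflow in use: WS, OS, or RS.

dataflow = OS

WS (2×2): PE[2][1] does not exist.
OS (3×2 grid), PE[2][1]:
  after 0 — PE[2][1] acc=0, pass-E 0, pass-S 0
  after 1 — PE[2][1] acc=0, pass-E 0, pass-S 0
  after 2 — PE[2][1] acc=0, pass-E 0, pass-S 0
  after 3 — PE[2][1] acc=4, pass-E 4, pass-S 1
RS (3×2 grid), PE[2][1]:
  after 0 — PE[2][1] acc=0, pass-E 0, pass-S 0
  after 1 — PE[2][1] acc=0, pass-E 0, pass-S 0
  after 2 — PE[2][1] acc=0, pass-E 0, pass-S 0
  after 3 — PE[2][1] acc=72, pass-E 72, pass-S 8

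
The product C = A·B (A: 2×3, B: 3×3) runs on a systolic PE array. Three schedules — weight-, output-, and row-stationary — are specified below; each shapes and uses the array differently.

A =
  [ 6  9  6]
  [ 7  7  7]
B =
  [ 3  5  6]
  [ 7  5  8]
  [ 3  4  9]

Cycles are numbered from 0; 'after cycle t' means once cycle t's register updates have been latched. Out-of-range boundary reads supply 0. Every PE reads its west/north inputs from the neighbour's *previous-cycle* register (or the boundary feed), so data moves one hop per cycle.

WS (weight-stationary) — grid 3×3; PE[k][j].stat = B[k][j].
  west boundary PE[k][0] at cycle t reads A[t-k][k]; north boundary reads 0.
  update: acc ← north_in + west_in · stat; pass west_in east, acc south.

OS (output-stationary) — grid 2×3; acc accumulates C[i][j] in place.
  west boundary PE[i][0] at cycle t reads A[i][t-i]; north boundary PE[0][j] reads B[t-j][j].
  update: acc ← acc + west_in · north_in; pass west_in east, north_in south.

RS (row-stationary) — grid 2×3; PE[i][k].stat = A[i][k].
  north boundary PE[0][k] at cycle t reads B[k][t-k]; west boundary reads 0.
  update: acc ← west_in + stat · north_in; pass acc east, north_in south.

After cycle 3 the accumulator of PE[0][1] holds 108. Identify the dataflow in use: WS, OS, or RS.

dataflow = RS

— WS: 3×3; PE[0][1] trace:
  0: (0,1).acc=0  regs=<0,0>
  1: (0,1).acc=30  regs=<6,30>
  2: (0,1).acc=35  regs=<7,35>
  3: (0,1).acc=0  regs=<0,0>
— OS: 2×3; PE[0][1] trace:
  0: (0,1).acc=0  regs=<0,0>
  1: (0,1).acc=30  regs=<6,5>
  2: (0,1).acc=75  regs=<9,5>
  3: (0,1).acc=99  regs=<6,4>
— RS: 2×3; PE[0][1] trace:
  0: (0,1).acc=0  regs=<0,0>
  1: (0,1).acc=81  regs=<81,7>
  2: (0,1).acc=75  regs=<75,5>
  3: (0,1).acc=108  regs=<108,8>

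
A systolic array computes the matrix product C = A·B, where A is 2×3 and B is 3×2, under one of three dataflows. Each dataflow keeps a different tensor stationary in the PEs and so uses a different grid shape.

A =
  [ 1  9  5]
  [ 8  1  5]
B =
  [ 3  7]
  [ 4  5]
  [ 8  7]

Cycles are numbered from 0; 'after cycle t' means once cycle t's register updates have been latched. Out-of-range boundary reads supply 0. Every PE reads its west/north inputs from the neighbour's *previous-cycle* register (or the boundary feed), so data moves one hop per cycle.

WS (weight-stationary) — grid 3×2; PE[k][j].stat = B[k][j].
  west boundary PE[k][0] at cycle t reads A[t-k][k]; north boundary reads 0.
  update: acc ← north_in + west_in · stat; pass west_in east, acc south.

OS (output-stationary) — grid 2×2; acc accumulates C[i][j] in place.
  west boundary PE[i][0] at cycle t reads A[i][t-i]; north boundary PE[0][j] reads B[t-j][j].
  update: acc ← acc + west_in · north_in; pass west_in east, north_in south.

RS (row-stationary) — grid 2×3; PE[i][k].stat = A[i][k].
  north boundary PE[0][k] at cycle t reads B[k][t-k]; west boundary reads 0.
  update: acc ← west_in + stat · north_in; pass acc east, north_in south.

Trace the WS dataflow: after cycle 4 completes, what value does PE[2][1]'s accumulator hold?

WS 3×2: PE[2][1] cycle-by-cycle (with neighbour feeds):
  0: (1,1).acc=0  regs=<0,0>
  0: (2,0).acc=0  regs=<0,0>
  0: (2,1).acc=0  regs=<0,0>
  1: (1,1).acc=0  regs=<0,0>
  1: (2,0).acc=0  regs=<0,0>
  1: (2,1).acc=0  regs=<0,0>
  2: (1,1).acc=52  regs=<9,52>
  2: (2,0).acc=79  regs=<5,79>
  2: (2,1).acc=0  regs=<0,0>
  3: (1,1).acc=61  regs=<1,61>
  3: (2,0).acc=68  regs=<5,68>
  3: (2,1).acc=87  regs=<5,87>
  4: (1,1).acc=0  regs=<0,0>
  4: (2,0).acc=0  regs=<0,0>
  4: (2,1).acc=96  regs=<5,96>

PE[2][1].acc = 96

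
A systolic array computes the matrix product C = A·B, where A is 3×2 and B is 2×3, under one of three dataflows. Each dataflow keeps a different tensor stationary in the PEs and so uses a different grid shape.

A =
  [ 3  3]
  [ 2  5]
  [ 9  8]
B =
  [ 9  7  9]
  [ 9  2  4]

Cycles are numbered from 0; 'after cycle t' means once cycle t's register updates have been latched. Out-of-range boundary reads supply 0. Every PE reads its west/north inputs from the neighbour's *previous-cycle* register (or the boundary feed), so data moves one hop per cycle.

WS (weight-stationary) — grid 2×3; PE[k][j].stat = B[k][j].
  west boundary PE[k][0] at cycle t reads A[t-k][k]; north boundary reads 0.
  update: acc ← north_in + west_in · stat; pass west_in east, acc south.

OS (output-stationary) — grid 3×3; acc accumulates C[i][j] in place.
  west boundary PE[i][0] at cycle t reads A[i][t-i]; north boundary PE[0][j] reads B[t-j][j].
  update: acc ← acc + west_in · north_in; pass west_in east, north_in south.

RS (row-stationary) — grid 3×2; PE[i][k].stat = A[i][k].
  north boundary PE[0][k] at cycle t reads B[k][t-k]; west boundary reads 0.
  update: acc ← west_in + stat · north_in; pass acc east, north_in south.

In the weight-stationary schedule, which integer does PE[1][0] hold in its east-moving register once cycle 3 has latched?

WS 2×3: PE[1][0] cycle-by-cycle (with neighbour feeds):
  t=0 PE[0][0]: acc=27 h=3 v=27
  t=0 PE[1][0]: acc=0 h=0 v=0
  t=1 PE[0][0]: acc=18 h=2 v=18
  t=1 PE[1][0]: acc=54 h=3 v=54
  t=2 PE[0][0]: acc=81 h=9 v=81
  t=2 PE[1][0]: acc=63 h=5 v=63
  t=3 PE[0][0]: acc=0 h=0 v=0
  t=3 PE[1][0]: acc=153 h=8 v=153

register = 8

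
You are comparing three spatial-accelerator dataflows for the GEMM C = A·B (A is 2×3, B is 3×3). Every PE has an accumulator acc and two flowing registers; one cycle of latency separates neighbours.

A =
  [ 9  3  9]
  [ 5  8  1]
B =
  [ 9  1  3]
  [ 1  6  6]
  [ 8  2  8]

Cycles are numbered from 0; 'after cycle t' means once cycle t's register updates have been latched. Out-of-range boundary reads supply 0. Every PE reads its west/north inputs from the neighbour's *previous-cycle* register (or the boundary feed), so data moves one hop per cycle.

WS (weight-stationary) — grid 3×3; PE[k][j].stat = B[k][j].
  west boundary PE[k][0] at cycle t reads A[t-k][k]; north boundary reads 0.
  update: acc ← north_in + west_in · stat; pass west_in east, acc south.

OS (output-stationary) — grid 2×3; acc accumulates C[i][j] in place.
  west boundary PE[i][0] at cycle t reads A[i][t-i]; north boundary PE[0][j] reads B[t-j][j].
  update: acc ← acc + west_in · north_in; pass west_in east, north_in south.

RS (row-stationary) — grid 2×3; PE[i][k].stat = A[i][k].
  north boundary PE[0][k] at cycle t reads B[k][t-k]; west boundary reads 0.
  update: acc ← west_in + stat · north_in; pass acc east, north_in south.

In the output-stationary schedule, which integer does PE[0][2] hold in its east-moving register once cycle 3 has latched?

register = 3

Tracing OS — 2×3 array, target PE[0][2]:
  cycle 0: PE[0][1] → acc 0, east 0, south 0
  cycle 0: PE[0][2] → acc 0, east 0, south 0
  cycle 1: PE[0][1] → acc 9, east 9, south 1
  cycle 1: PE[0][2] → acc 0, east 0, south 0
  cycle 2: PE[0][1] → acc 27, east 3, south 6
  cycle 2: PE[0][2] → acc 27, east 9, south 3
  cycle 3: PE[0][1] → acc 45, east 9, south 2
  cycle 3: PE[0][2] → acc 45, east 3, south 6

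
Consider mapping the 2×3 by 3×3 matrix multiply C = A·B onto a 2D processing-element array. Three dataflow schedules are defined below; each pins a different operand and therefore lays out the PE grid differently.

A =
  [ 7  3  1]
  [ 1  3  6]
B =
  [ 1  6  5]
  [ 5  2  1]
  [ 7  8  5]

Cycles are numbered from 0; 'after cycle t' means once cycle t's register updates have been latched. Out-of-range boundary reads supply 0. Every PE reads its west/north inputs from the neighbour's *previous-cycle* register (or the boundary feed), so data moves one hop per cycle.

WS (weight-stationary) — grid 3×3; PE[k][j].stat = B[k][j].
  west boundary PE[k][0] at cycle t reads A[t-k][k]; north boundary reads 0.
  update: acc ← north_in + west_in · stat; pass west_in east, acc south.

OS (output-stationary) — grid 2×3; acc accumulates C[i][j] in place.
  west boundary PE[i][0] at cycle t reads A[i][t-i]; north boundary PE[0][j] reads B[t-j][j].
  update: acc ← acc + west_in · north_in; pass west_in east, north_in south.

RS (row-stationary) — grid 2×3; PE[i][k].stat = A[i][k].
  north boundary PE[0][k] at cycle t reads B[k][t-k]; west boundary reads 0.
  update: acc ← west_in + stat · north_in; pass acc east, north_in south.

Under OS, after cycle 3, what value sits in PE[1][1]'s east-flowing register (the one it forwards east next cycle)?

register = 3

OS on a 2×3 grid — tracing PE[1][1] and its feeders:
  [0] (0,1) acc=0 (h:0 v:0)
  [0] (1,0) acc=0 (h:0 v:0)
  [0] (1,1) acc=0 (h:0 v:0)
  [1] (0,1) acc=42 (h:7 v:6)
  [1] (1,0) acc=1 (h:1 v:1)
  [1] (1,1) acc=0 (h:0 v:0)
  [2] (0,1) acc=48 (h:3 v:2)
  [2] (1,0) acc=16 (h:3 v:5)
  [2] (1,1) acc=6 (h:1 v:6)
  [3] (0,1) acc=56 (h:1 v:8)
  [3] (1,0) acc=58 (h:6 v:7)
  [3] (1,1) acc=12 (h:3 v:2)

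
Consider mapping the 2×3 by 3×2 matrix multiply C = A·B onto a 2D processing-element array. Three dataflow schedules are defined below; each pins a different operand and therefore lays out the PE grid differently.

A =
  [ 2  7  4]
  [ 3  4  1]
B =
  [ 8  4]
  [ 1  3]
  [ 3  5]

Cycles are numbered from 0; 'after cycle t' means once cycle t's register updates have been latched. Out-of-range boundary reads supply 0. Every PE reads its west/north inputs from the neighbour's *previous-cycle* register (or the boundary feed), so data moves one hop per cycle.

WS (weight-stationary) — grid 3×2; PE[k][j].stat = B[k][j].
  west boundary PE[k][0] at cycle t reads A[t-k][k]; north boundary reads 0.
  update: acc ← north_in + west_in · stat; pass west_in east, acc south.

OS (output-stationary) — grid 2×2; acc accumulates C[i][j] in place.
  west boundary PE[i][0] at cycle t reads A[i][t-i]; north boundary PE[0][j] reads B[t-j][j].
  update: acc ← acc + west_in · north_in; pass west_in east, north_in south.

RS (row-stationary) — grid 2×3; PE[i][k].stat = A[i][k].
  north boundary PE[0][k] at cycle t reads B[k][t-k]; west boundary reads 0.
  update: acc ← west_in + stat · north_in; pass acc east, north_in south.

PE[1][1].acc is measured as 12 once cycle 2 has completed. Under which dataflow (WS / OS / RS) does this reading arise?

WS [3×2] PE[1][1] across cycles:
  [0] (1,1) acc=0 (h:0 v:0)
  [1] (1,1) acc=0 (h:0 v:0)
  [2] (1,1) acc=29 (h:7 v:29)
OS [2×2] PE[1][1] across cycles:
  [0] (1,1) acc=0 (h:0 v:0)
  [1] (1,1) acc=0 (h:0 v:0)
  [2] (1,1) acc=12 (h:3 v:4)
RS [2×3] PE[1][1] across cycles:
  [0] (1,1) acc=0 (h:0 v:0)
  [1] (1,1) acc=0 (h:0 v:0)
  [2] (1,1) acc=28 (h:28 v:1)

dataflow = OS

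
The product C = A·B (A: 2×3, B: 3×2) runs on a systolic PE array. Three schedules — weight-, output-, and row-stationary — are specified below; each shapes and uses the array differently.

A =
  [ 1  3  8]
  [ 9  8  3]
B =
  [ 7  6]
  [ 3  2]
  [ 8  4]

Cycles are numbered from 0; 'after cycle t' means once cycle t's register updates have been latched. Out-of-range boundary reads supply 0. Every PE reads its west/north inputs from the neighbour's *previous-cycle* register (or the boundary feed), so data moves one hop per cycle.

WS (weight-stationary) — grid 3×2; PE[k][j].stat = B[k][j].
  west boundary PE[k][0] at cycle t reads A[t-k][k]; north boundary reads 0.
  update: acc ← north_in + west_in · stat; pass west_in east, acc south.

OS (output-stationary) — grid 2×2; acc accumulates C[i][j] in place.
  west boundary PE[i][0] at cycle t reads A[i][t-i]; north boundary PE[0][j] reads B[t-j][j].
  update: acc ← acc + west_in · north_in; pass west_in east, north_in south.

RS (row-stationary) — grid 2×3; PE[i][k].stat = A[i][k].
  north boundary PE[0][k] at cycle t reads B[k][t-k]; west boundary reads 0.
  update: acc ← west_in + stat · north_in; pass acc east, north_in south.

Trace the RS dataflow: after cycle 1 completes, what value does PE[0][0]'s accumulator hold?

PE[0][0].acc = 6

RS (2×3). Following PE[0][0] plus its west/north inputs:
  step 0 · PE0,0: acc=7; fwd→7 fwd↓7
  step 1 · PE0,0: acc=6; fwd→6 fwd↓6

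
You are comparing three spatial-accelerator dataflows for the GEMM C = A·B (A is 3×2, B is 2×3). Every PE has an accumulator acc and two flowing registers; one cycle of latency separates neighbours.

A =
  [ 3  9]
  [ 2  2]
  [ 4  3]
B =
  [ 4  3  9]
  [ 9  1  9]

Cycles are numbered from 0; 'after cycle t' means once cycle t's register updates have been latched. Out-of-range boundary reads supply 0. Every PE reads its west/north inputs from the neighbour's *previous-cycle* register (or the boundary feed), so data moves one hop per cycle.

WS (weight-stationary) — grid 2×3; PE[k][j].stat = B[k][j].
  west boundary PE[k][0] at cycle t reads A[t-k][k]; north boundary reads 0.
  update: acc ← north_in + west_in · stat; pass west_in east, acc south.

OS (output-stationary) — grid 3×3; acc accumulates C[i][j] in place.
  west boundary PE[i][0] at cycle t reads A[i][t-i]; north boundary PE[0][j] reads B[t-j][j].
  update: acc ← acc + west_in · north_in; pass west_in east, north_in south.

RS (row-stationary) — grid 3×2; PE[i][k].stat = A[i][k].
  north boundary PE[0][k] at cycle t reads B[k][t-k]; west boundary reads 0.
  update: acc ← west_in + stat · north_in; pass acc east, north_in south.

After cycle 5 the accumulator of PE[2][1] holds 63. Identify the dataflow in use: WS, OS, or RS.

dataflow = RS

WS (2×3): PE[2][1] does not exist.
— OS: 3×3; PE[2][1] trace:
  c0 r2c1: 0 / 0 / 0
  c1 r2c1: 0 / 0 / 0
  c2 r2c1: 0 / 0 / 0
  c3 r2c1: 12 / 4 / 3
  c4 r2c1: 15 / 3 / 1
  c5 r2c1: 15 / 0 / 0
— RS: 3×2; PE[2][1] trace:
  c0 r2c1: 0 / 0 / 0
  c1 r2c1: 0 / 0 / 0
  c2 r2c1: 0 / 0 / 0
  c3 r2c1: 43 / 43 / 9
  c4 r2c1: 15 / 15 / 1
  c5 r2c1: 63 / 63 / 9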